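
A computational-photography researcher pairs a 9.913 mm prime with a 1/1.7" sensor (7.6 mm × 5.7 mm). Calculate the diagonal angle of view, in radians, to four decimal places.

Sensor diagonal = √(7.6² + 5.7²) = √90.2500 ≈ 9.5000 mm.
Angle of view α = 2·arctan(d/2f) with d = 9.5000 mm and f = 9.913 mm.
d/2f = 0.47917; arctan(0.47917) ≈ 0.4468 rad, so α ≈ 0.8937 rad.

0.8937 rad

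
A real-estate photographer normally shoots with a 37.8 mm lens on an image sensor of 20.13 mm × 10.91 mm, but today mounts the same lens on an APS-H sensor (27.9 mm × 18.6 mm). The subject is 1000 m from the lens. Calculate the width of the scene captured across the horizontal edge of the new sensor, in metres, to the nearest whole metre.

The focal length stays 37.8 mm; the relevant sensor dimension is now w = 27.9 mm. Object distance dₒ = 1000 m = 1e+06 mm.
Thin-lens field width W = w·(dₒ − f)/f = 27.9 × (1e+06 − 37.8)/37.8 ≈ 738067.338 mm = 738.067 m.

738 m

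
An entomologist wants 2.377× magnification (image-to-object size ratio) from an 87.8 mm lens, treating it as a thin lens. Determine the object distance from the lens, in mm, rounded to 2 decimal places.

With m = dᵢ/dₒ and 1/f = 1/dₒ + 1/dᵢ, substituting dᵢ = m·dₒ gives 1/f = (1 + 1/m)/dₒ, hence dₒ = f·(1 + 1/m).
dₒ = 87.8 × (1 + 1/2.377) = 87.8 × 1.42070 ≈ 124.737 mm.

124.74 mm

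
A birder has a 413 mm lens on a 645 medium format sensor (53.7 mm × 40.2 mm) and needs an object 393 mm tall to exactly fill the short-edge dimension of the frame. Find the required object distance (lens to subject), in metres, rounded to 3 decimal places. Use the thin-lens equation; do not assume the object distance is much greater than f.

4.451 m

Magnification m = h/W = dᵢ/dₒ; combined with 1/f = 1/dₒ + 1/dᵢ this gives dₒ = f·(1 + W/h).
dₒ = 413 mm × (1 + 393/40.2) = 413 × 10.7761 ≈ 4450.537 mm = 4.45054 m.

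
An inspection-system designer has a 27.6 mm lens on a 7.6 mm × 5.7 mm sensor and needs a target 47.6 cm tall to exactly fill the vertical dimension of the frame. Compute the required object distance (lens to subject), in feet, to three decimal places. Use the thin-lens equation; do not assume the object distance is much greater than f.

7.652 ft

W: 47.6 cm = 476 mm.
Magnification m = h/W = dᵢ/dₒ; combined with 1/f = 1/dₒ + 1/dᵢ this gives dₒ = f·(1 + W/h).
dₒ = 27.6 mm × (1 + 476/5.7) = 27.6 × 84.5088 ≈ 2332.442 mm = 2332.442/304.8 ft = 7.65237 ft.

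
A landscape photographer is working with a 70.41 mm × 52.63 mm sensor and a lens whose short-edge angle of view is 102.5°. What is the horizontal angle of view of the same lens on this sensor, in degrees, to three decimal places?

From the short-edge AOV: f = 52.63 / (2·tan(51.25°)) = 52.63 / 2.49195 ≈ 21.1200 mm.
Horizontal AOV = 2·arctan(70.41 / (2 × 21.1200)) = 2·arctan(1.66690) ≈ 118.0796°.

118.080°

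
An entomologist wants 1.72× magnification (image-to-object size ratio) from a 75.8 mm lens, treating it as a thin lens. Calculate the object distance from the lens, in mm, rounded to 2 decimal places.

With m = dᵢ/dₒ and 1/f = 1/dₒ + 1/dᵢ, substituting dᵢ = m·dₒ gives 1/f = (1 + 1/m)/dₒ, hence dₒ = f·(1 + 1/m).
dₒ = 75.8 × (1 + 1/1.72) = 75.8 × 1.58140 ≈ 119.870 mm.

119.87 mm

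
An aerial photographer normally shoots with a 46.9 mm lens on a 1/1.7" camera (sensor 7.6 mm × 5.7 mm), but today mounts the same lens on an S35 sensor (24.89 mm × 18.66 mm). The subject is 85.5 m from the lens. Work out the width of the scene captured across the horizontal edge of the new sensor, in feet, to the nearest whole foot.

The focal length stays 46.9 mm; the relevant sensor dimension is now w = 24.89 mm. Object distance dₒ = 85.5 m = 85500 mm.
Thin-lens field width W = w·(dₒ − f)/f = 24.89 × (85500 − 46.9)/46.9 ≈ 45350.270 mm = 45350.270/304.8 ft = 148.787 ft.

149 ft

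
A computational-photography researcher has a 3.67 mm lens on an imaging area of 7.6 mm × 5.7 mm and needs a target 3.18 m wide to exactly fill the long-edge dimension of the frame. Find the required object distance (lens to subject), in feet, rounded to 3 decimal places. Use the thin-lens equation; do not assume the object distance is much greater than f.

5.050 ft

W: 3.18 m = 3180 mm.
Magnification m = w/W = dᵢ/dₒ; combined with 1/f = 1/dₒ + 1/dᵢ this gives dₒ = f·(1 + W/w).
dₒ = 3.67 mm × (1 + 3180/7.6) = 3.67 × 419.4211 ≈ 1539.275 mm = 1539.275/304.8 ft = 5.05012 ft.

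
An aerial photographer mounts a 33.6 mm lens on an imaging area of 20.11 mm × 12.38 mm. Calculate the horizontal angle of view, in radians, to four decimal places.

0.5815 rad

Angle of view α = 2·arctan(w/2f) with w = 20.11 mm and f = 33.6 mm.
w/2f = 0.29926; arctan(0.29926) ≈ 0.2908 rad, so α ≈ 0.5815 rad.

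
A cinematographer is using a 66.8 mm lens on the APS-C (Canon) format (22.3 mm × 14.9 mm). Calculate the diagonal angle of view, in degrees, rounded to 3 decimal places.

22.702°

Sensor diagonal = √(22.3² + 14.9²) = √719.3000 ≈ 26.8198 mm.
Angle of view α = 2·arctan(d/2f) with d = 26.8198 mm and f = 66.8 mm.
d/2f = 0.20075; arctan(0.20075) ≈ 11.3511°, so α ≈ 22.7021°.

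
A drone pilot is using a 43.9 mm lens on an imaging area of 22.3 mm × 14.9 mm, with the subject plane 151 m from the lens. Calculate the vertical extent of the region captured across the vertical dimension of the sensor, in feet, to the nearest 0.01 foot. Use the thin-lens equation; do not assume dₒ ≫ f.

168.10 ft

dₒ: 151 m = 151000 mm.
Similar triangles through the lens centre give W/dₒ = h/dᵢ; with 1/f = 1/dₒ + 1/dᵢ this gives W = h·(dₒ − f)/f.
W = 14.9 mm × (151000 − 43.9) / 43.9 = 14.9 × 3438.6355 ≈ 51235.669 mm = 51235.669/304.8 ft = 168.096 ft.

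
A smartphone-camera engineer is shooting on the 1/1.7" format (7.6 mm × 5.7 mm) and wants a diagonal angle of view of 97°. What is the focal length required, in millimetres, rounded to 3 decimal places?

Sensor diagonal = √(7.6² + 5.7²) = √90.2500 ≈ 9.5000 mm.
From α = 2·arctan(d/2f) we get f = d / (2·tan(α/2)).
With d = 9.5000 mm and α/2 = 48.5°, tan(α/2) ≈ 1.13029, so f ≈ 9.5000 / 2.26059 ≈ 4.2024 mm.

4.202 mm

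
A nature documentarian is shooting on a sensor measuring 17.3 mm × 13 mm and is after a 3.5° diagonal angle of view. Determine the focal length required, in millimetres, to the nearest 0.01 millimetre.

Sensor diagonal = √(17.3² + 13²) = √468.2900 ≈ 21.6400 mm.
From α = 2·arctan(d/2f) we get f = d / (2·tan(α/2)).
With d = 21.6400 mm and α/2 = 1.75°, tan(α/2) ≈ 0.03055, so f ≈ 21.6400 / 0.06111 ≈ 354.1416 mm.

354.14 mm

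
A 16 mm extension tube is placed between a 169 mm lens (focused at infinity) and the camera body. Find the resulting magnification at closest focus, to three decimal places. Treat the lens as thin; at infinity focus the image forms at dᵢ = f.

0.095×

The tube moves the image plane from f to f + e, so dᵢ = 169 + 16 = 185 mm. Focus is achieved when 1/f = 1/dₒ + 1/dᵢ, giving dₒ = 1/(1/f − 1/(f+e)).
Magnification m = dᵢ/dₒ = (f+e)·(1/f − 1/(f+e)) = e/f = 16/169 ≈ 0.0947.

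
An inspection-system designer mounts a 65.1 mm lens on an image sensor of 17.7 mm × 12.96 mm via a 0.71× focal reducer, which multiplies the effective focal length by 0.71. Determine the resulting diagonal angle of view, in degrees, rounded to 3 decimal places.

Effective focal length f = 65.1 × 0.71 = 46.221 mm.
Sensor diagonal = √(17.7² + 12.96²) = √481.2516 ≈ 21.9374 mm.
α = 2·arctan(21.937 / (2 × 46.221)) = 2·arctan(0.23731) ≈ 26.6999°.

26.700°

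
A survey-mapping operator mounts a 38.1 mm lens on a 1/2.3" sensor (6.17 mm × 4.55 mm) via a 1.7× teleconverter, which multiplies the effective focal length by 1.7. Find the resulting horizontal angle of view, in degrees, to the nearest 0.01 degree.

5.45°

Effective focal length f = 38.1 × 1.7 = 64.77 mm.
α = 2·arctan(6.17 / (2 × 64.77)) = 2·arctan(0.04763) ≈ 5.4539°.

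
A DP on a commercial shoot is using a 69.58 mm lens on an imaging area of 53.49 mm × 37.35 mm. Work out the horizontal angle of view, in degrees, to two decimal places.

Angle of view α = 2·arctan(w/2f) with w = 53.49 mm and f = 69.58 mm.
w/2f = 0.38438; arctan(0.38438) ≈ 21.0256°, so α ≈ 42.0513°.

42.05°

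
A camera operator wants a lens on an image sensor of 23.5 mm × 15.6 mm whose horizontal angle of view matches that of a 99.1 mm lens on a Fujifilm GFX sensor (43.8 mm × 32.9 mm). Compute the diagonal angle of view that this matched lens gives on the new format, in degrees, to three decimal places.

Equal horizontal AOV ⇒ f₂ = f₁ · 23.5/43.8 = 99.1 × 0.53653 ≈ 53.1701 mm.
Sensor diagonal = √(23.5² + 15.6²) = √795.6100 ≈ 28.2066 mm.
Diagonal AOV on the new format = 2·arctan(28.2066 / (2 × 53.1701)) = 2·arctan(0.26525) ≈ 29.7110°.

29.711°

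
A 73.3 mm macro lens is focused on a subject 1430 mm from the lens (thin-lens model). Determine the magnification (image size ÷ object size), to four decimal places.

Thin lens: 1/f = 1/dₒ + 1/dᵢ → 1/dᵢ = 1/73.3 − 1/1430 = 0.0129433 mm⁻¹, so dᵢ ≈ 77.2603 mm.
Magnification m = dᵢ/dₒ = 77.2603/1430 ≈ 0.05403.

0.0540×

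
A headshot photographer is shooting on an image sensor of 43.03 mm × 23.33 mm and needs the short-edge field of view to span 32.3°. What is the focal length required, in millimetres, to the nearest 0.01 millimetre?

40.28 mm

From α = 2·arctan(h/2f) we get f = h / (2·tan(α/2)).
With h = 23.33 mm and α/2 = 16.15°, tan(α/2) ≈ 0.28958, so f ≈ 23.33 / 0.57916 ≈ 40.2824 mm.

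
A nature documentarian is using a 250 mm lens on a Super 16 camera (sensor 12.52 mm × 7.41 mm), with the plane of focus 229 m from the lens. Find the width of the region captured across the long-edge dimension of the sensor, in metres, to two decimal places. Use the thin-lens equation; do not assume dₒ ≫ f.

11.46 m

dₒ: 229 m = 229000 mm.
Similar triangles through the lens centre give W/dₒ = w/dᵢ; with 1/f = 1/dₒ + 1/dᵢ this gives W = w·(dₒ − f)/f.
W = 12.52 mm × (229000 − 250) / 250 = 12.52 × 915.0000 ≈ 11455.800 mm = 11.4558 m.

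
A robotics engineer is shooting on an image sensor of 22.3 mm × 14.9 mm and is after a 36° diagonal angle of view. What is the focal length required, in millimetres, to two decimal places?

Sensor diagonal = √(22.3² + 14.9²) = √719.3000 ≈ 26.8198 mm.
From α = 2·arctan(d/2f) we get f = d / (2·tan(α/2)).
With d = 26.8198 mm and α/2 = 18°, tan(α/2) ≈ 0.32492, so f ≈ 26.8198 / 0.64984 ≈ 41.2714 mm.

41.27 mm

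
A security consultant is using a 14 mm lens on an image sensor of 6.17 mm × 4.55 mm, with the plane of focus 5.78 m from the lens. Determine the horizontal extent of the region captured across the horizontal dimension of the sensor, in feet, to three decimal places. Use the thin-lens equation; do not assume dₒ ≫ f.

dₒ: 5.78 m = 5780 mm.
Similar triangles through the lens centre give W/dₒ = w/dᵢ; with 1/f = 1/dₒ + 1/dᵢ this gives W = w·(dₒ − f)/f.
W = 6.17 mm × (5780 − 14) / 14 = 6.17 × 411.8571 ≈ 2541.159 mm = 2541.159/304.8 ft = 8.33713 ft.

8.337 ft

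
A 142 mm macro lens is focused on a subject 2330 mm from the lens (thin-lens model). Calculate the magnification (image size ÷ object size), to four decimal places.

Thin lens: 1/f = 1/dₒ + 1/dᵢ → 1/dᵢ = 1/142 − 1/2330 = 0.0066131 mm⁻¹, so dᵢ ≈ 151.2157 mm.
Magnification m = dᵢ/dₒ = 151.2157/2330 ≈ 0.06490.

0.0649×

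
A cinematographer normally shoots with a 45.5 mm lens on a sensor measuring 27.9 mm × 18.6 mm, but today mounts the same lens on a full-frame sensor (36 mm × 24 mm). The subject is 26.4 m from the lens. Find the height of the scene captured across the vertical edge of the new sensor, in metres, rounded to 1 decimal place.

The focal length stays 45.5 mm; the relevant sensor dimension is now h = 24 mm. Object distance dₒ = 26.4 m = 26400 mm.
Thin-lens field height W = h·(dₒ − f)/f = 24 × (26400 − 45.5)/45.5 ≈ 13901.275 mm = 13.9013 m.

13.9 m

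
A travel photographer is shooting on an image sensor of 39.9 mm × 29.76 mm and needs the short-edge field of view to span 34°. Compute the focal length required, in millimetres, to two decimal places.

48.67 mm

From α = 2·arctan(h/2f) we get f = h / (2·tan(α/2)).
With h = 29.76 mm and α/2 = 17°, tan(α/2) ≈ 0.30573, so f ≈ 29.76 / 0.61146 ≈ 48.6703 mm.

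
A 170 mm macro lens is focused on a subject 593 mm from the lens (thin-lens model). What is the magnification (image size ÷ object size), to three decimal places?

Thin lens: 1/f = 1/dₒ + 1/dᵢ → 1/dᵢ = 1/170 − 1/593 = 0.0041960 mm⁻¹, so dᵢ ≈ 238.3215 mm.
Magnification m = dᵢ/dₒ = 238.3215/593 ≈ 0.40189.

0.402×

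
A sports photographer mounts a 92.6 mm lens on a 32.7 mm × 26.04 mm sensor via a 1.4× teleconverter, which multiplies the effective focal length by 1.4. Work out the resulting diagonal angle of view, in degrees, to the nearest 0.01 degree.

Effective focal length f = 92.6 × 1.4 = 129.64 mm.
Sensor diagonal = √(32.7² + 26.04²) = √1747.3716 ≈ 41.8016 mm.
α = 2·arctan(41.802 / (2 × 129.64)) = 2·arctan(0.16122) ≈ 18.3170°.

18.32°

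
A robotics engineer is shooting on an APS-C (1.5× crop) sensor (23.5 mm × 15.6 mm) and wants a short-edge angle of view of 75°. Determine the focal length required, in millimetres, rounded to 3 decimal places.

10.165 mm

From α = 2·arctan(h/2f) we get f = h / (2·tan(α/2)).
With h = 15.6 mm and α/2 = 37.5°, tan(α/2) ≈ 0.76733, so f ≈ 15.6 / 1.53465 ≈ 10.1652 mm.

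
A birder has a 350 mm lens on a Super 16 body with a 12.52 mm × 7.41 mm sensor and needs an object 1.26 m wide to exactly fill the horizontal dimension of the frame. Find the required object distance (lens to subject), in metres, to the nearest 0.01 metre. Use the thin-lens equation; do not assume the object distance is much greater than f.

35.57 m

W: 1.26 m = 1260 mm.
Magnification m = w/W = dᵢ/dₒ; combined with 1/f = 1/dₒ + 1/dᵢ this gives dₒ = f·(1 + W/w).
dₒ = 350 mm × (1 + 1260/12.52) = 350 × 101.6390 ≈ 35573.642 mm = 35.5736 m.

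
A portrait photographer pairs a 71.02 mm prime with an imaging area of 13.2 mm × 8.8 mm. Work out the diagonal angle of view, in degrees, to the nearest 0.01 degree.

12.75°

Sensor diagonal = √(13.2² + 8.8²) = √251.6800 ≈ 15.8644 mm.
Angle of view α = 2·arctan(d/2f) with d = 15.8644 mm and f = 71.02 mm.
d/2f = 0.11169; arctan(0.11169) ≈ 6.3729°, so α ≈ 12.7459°.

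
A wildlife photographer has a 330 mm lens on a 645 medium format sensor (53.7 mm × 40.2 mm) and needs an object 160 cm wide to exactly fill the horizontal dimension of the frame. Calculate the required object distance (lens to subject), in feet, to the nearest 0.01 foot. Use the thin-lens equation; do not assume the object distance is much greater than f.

33.34 ft

W: 160 cm = 1600 mm.
Magnification m = w/W = dᵢ/dₒ; combined with 1/f = 1/dₒ + 1/dᵢ this gives dₒ = f·(1 + W/w).
dₒ = 330 mm × (1 + 1600/53.7) = 330 × 30.7952 ≈ 10162.402 mm = 10162.402/304.8 ft = 33.3412 ft.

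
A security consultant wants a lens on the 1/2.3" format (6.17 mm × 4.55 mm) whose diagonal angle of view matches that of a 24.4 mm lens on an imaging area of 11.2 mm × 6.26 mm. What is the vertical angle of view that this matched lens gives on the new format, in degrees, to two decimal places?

17.74°

Sensor diagonal = √(11.2² + 6.26²) = √164.6276 ≈ 12.8307 mm.
Sensor diagonal = √(6.17² + 4.55²) = √58.7714 ≈ 7.6663 mm.
Equal diagonal AOV ⇒ f₂ = f₁ · 7.6663/12.8307 = 24.4 × 0.59749 ≈ 14.5788 mm.
Vertical AOV on the new format = 2·arctan(4.55 / (2 × 14.5788)) = 2·arctan(0.15605) ≈ 17.7388°.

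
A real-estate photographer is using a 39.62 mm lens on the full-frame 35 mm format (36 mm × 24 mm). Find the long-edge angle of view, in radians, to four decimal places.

0.8529 rad

Angle of view α = 2·arctan(w/2f) with w = 36 mm and f = 39.62 mm.
w/2f = 0.45432; arctan(0.45432) ≈ 0.4264 rad, so α ≈ 0.8529 rad.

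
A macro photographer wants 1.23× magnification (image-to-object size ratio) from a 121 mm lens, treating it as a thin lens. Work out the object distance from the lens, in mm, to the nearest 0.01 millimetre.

219.37 mm

With m = dᵢ/dₒ and 1/f = 1/dₒ + 1/dᵢ, substituting dᵢ = m·dₒ gives 1/f = (1 + 1/m)/dₒ, hence dₒ = f·(1 + 1/m).
dₒ = 121 × (1 + 1/1.23) = 121 × 1.81301 ≈ 219.374 mm.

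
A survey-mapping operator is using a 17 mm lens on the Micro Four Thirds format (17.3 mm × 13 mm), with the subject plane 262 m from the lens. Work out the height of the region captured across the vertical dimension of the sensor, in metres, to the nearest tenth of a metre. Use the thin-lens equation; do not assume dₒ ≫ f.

dₒ: 262 m = 262000 mm.
Similar triangles through the lens centre give W/dₒ = h/dᵢ; with 1/f = 1/dₒ + 1/dᵢ this gives W = h·(dₒ − f)/f.
W = 13 mm × (262000 − 17) / 17 = 13 × 15410.7647 ≈ 200339.941 mm = 200.34 m.

200.3 m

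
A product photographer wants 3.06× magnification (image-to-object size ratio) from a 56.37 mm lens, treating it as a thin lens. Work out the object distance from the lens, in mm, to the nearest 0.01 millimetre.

74.79 mm

With m = dᵢ/dₒ and 1/f = 1/dₒ + 1/dᵢ, substituting dᵢ = m·dₒ gives 1/f = (1 + 1/m)/dₒ, hence dₒ = f·(1 + 1/m).
dₒ = 56.37 × (1 + 1/3.06) = 56.37 × 1.32680 ≈ 74.792 mm.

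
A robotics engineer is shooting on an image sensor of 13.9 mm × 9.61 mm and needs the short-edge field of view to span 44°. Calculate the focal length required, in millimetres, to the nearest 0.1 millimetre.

11.9 mm

From α = 2·arctan(h/2f) we get f = h / (2·tan(α/2)).
With h = 9.61 mm and α/2 = 22°, tan(α/2) ≈ 0.40403, so f ≈ 9.61 / 0.80805 ≈ 11.8928 mm.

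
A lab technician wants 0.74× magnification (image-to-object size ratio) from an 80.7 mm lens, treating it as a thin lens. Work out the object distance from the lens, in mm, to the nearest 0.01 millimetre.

189.75 mm

With m = dᵢ/dₒ and 1/f = 1/dₒ + 1/dᵢ, substituting dᵢ = m·dₒ gives 1/f = (1 + 1/m)/dₒ, hence dₒ = f·(1 + 1/m).
dₒ = 80.7 × (1 + 1/0.74) = 80.7 × 2.35135 ≈ 189.754 mm.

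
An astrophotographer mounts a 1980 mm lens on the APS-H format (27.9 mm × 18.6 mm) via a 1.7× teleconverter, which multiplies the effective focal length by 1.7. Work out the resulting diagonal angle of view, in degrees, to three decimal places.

Effective focal length f = 1980 × 1.7 = 3366 mm.
Sensor diagonal = √(27.9² + 18.6²) = √1124.3700 ≈ 33.5316 mm.
α = 2·arctan(33.532 / (2 × 3366)) = 2·arctan(0.00498) ≈ 0.5708°.

0.571°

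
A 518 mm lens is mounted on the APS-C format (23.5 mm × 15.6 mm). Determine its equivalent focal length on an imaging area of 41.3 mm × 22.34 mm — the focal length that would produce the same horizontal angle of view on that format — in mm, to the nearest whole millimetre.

910 mm

Equal angle of view means equal width/f ratio, so f₂ = f₁ · (width₂/width₁) = 518 × 41.3/23.5.
f₂ = 518 × 1.75745 ≈ 910.357 mm.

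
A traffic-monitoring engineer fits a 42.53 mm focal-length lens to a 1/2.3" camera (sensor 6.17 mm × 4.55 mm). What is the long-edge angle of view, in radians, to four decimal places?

0.1448 rad

Angle of view α = 2·arctan(w/2f) with w = 6.17 mm and f = 42.53 mm.
w/2f = 0.07254; arctan(0.07254) ≈ 0.0724 rad, so α ≈ 0.1448 rad.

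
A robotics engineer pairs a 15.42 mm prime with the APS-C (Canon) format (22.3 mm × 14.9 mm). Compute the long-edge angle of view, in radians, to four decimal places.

1.2521 rad

Angle of view α = 2·arctan(w/2f) with w = 22.3 mm and f = 15.42 mm.
w/2f = 0.72309; arctan(0.72309) ≈ 0.6261 rad, so α ≈ 1.2521 rad.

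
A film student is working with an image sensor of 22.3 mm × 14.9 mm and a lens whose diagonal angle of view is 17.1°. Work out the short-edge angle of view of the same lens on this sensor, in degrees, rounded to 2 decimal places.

9.55°

Sensor diagonal = √(22.3² + 14.9²) = √719.3000 ≈ 26.8198 mm.
From the diagonal AOV: f = 26.8198 / (2·tan(8.55°)) = 26.8198 / 0.30069 ≈ 89.1951 mm.
Short-edge AOV = 2·arctan(14.9 / (2 × 89.1951)) = 2·arctan(0.08352) ≈ 9.5491°.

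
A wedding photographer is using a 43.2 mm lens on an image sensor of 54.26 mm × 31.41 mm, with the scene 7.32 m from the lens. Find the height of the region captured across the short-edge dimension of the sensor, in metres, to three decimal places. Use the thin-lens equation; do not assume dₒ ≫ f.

5.291 m

dₒ: 7.32 m = 7320 mm.
Similar triangles through the lens centre give W/dₒ = h/dᵢ; with 1/f = 1/dₒ + 1/dᵢ this gives W = h·(dₒ − f)/f.
W = 31.41 mm × (7320 − 43.2) / 43.2 = 31.41 × 168.4444 ≈ 5290.840 mm = 5.29084 m.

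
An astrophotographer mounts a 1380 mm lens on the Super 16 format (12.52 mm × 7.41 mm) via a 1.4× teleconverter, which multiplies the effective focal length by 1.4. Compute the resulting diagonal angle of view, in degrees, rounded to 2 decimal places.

0.43°

Effective focal length f = 1380 × 1.4 = 1932 mm.
Sensor diagonal = √(12.52² + 7.41²) = √211.6585 ≈ 14.5485 mm.
α = 2·arctan(14.548 / (2 × 1932)) = 2·arctan(0.00377) ≈ 0.4315°.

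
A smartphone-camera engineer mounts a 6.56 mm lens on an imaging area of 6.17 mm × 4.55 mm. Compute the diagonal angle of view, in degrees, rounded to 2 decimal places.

60.60°

Sensor diagonal = √(6.17² + 4.55²) = √58.7714 ≈ 7.6663 mm.
Angle of view α = 2·arctan(d/2f) with d = 7.6663 mm and f = 6.56 mm.
d/2f = 0.58432; arctan(0.58432) ≈ 30.2985°, so α ≈ 60.5970°.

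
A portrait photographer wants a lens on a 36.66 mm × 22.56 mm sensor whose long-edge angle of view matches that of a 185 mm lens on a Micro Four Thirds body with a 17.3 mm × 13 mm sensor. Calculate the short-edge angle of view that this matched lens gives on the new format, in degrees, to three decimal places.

Equal long-edge AOV ⇒ f₂ = f₁ · 36.66/17.3 = 185 × 2.11908 ≈ 392.0289 mm.
Short-edge AOV on the new format = 2·arctan(22.56 / (2 × 392.0289)) = 2·arctan(0.02877) ≈ 3.2963°.

3.296°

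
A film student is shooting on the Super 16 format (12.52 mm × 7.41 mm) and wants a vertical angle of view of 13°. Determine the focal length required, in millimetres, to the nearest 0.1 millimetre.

32.5 mm

From α = 2·arctan(h/2f) we get f = h / (2·tan(α/2)).
With h = 7.41 mm and α/2 = 6.5°, tan(α/2) ≈ 0.11394, so f ≈ 7.41 / 0.22787 ≈ 32.5184 mm.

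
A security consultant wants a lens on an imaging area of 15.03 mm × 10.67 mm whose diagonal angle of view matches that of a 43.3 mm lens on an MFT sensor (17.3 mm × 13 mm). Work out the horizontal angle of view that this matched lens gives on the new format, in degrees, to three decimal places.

23.034°

Sensor diagonal = √(17.3² + 13²) = √468.2900 ≈ 21.6400 mm.
Sensor diagonal = √(15.03² + 10.67²) = √339.7498 ≈ 18.4323 mm.
Equal diagonal AOV ⇒ f₂ = f₁ · 18.4323/21.6400 = 43.3 × 0.85177 ≈ 36.8816 mm.
Horizontal AOV on the new format = 2·arctan(15.03 / (2 × 36.8816)) = 2·arctan(0.20376) ≈ 23.0339°.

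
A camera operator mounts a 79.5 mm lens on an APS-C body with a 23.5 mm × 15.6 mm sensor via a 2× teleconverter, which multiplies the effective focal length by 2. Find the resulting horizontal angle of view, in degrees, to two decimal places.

8.45°

Effective focal length f = 79.5 × 2 = 159 mm.
α = 2·arctan(23.5 / (2 × 159)) = 2·arctan(0.07390) ≈ 8.4529°.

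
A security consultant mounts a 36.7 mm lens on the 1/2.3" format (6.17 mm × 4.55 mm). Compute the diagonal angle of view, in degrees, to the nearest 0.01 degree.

11.93°

Sensor diagonal = √(6.17² + 4.55²) = √58.7714 ≈ 7.6663 mm.
Angle of view α = 2·arctan(d/2f) with d = 7.6663 mm and f = 36.7 mm.
d/2f = 0.10444; arctan(0.10444) ≈ 5.9626°, so α ≈ 11.9253°.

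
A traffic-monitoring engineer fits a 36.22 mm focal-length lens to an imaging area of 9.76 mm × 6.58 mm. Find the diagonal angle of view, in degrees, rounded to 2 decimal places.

18.46°

Sensor diagonal = √(9.76² + 6.58²) = √138.5540 ≈ 11.7709 mm.
Angle of view α = 2·arctan(d/2f) with d = 11.7709 mm and f = 36.22 mm.
d/2f = 0.16249; arctan(0.16249) ≈ 9.2294°, so α ≈ 18.4588°.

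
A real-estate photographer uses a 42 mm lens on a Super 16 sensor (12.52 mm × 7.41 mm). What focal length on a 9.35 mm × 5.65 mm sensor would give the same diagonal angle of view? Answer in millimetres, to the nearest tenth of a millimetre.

31.5 mm

Sensor diagonal = √(12.52² + 7.41²) = √211.6585 ≈ 14.5485 mm.
Sensor diagonal = √(9.35² + 5.65²) = √119.3450 ≈ 10.9245 mm.
Equal angle of view means equal diagonal/f ratio, so f₂ = f₁ · (diagonal₂/diagonal₁) = 42 × 10.9245/14.5485.
f₂ = 42 × 0.75090 ≈ 31.538 mm.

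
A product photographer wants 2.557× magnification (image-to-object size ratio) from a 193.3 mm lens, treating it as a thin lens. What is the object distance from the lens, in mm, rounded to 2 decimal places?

268.90 mm

With m = dᵢ/dₒ and 1/f = 1/dₒ + 1/dᵢ, substituting dᵢ = m·dₒ gives 1/f = (1 + 1/m)/dₒ, hence dₒ = f·(1 + 1/m).
dₒ = 193.3 × (1 + 1/2.557) = 193.3 × 1.39108 ≈ 268.896 mm.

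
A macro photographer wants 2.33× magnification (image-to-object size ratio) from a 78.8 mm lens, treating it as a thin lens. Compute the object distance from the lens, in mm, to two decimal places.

With m = dᵢ/dₒ and 1/f = 1/dₒ + 1/dᵢ, substituting dᵢ = m·dₒ gives 1/f = (1 + 1/m)/dₒ, hence dₒ = f·(1 + 1/m).
dₒ = 78.8 × (1 + 1/2.33) = 78.8 × 1.42918 ≈ 112.620 mm.

112.62 mm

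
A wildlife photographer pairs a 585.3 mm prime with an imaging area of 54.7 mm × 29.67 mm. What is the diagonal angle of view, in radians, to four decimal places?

Sensor diagonal = √(54.7² + 29.67²) = √3872.3989 ≈ 62.2286 mm.
Angle of view α = 2·arctan(d/2f) with d = 62.2286 mm and f = 585.3 mm.
d/2f = 0.05316; arctan(0.05316) ≈ 0.0531 rad, so α ≈ 0.1062 rad.

0.1062 rad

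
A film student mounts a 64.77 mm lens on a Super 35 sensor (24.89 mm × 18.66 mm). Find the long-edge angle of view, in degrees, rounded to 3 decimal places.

21.753°

Angle of view α = 2·arctan(w/2f) with w = 24.89 mm and f = 64.77 mm.
w/2f = 0.19214; arctan(0.19214) ≈ 10.8763°, so α ≈ 21.7527°.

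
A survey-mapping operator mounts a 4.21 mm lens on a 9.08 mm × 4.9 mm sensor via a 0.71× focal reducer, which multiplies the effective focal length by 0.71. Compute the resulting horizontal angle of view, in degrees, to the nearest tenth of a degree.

113.3°

Effective focal length f = 4.21 × 0.71 = 2.9891 mm.
α = 2·arctan(9.08 / (2 × 2.9891)) = 2·arctan(1.51885) ≈ 113.2788°.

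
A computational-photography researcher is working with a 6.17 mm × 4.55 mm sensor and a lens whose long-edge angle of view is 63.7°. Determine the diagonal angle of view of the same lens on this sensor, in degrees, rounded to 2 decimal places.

75.33°

From the long-edge AOV: f = 6.17 / (2·tan(31.85°)) = 6.17 / 1.24247 ≈ 4.9659 mm.
Sensor diagonal = √(6.17² + 4.55²) = √58.7714 ≈ 7.6663 mm.
Diagonal AOV = 2·arctan(7.6663 / (2 × 4.9659)) = 2·arctan(0.77189) ≈ 75.3282°.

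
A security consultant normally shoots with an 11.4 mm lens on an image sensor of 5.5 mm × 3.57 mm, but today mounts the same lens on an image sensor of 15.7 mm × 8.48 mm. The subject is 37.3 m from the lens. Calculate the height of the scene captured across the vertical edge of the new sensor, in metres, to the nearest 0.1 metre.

27.7 m

The focal length stays 11.4 mm; the relevant sensor dimension is now h = 8.48 mm. Object distance dₒ = 37.3 m = 37300 mm.
Thin-lens field height W = h·(dₒ − f)/f = 8.48 × (37300 − 11.4)/11.4 ≈ 27737.485 mm = 27.7375 m.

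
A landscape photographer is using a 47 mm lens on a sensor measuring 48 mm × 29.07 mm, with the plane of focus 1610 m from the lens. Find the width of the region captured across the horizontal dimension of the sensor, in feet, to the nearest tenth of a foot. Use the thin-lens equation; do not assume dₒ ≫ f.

dₒ: 1610 m = 1.61e+06 mm.
Similar triangles through the lens centre give W/dₒ = w/dᵢ; with 1/f = 1/dₒ + 1/dᵢ this gives W = w·(dₒ − f)/f.
W = 48 mm × (1.61e+06 − 47) / 47 = 48 × 34254.3191 ≈ 1644207.319 mm = 1644207.319/304.8 ft = 5394.38 ft.

5394.4 ft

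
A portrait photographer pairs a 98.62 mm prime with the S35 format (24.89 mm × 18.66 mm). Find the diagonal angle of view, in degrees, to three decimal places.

Sensor diagonal = √(24.89² + 18.66²) = √967.7077 ≈ 31.1080 mm.
Angle of view α = 2·arctan(d/2f) with d = 31.1080 mm and f = 98.62 mm.
d/2f = 0.15772; arctan(0.15772) ≈ 8.9627°, so α ≈ 17.9253°.

17.925°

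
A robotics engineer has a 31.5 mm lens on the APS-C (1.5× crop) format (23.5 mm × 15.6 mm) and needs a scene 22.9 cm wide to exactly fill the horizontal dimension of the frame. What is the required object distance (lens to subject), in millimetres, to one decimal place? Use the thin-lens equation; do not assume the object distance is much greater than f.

338.5 mm

W: 22.9 cm = 229 mm.
Magnification m = w/W = dᵢ/dₒ; combined with 1/f = 1/dₒ + 1/dᵢ this gives dₒ = f·(1 + W/w).
dₒ = 31.5 mm × (1 + 229/23.5) = 31.5 × 10.7447 ≈ 338.457 mm.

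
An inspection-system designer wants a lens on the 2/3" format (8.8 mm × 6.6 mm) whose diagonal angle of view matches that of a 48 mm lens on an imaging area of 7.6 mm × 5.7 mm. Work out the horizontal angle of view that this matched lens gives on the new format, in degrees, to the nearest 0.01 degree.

9.05°

Sensor diagonal = √(7.6² + 5.7²) = √90.2500 ≈ 9.5000 mm.
Sensor diagonal = √(8.8² + 6.6²) = √121.0000 ≈ 11.0000 mm.
Equal diagonal AOV ⇒ f₂ = f₁ · 11.0000/9.5000 = 48 × 1.15789 ≈ 55.5789 mm.
Horizontal AOV on the new format = 2·arctan(8.8 / (2 × 55.5789)) = 2·arctan(0.07917) ≈ 9.0530°.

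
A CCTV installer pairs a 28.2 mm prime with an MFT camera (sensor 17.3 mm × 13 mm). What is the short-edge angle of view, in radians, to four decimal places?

Angle of view α = 2·arctan(h/2f) with h = 13 mm and f = 28.2 mm.
h/2f = 0.23050; arctan(0.23050) ≈ 0.2265 rad, so α ≈ 0.4531 rad.

0.4531 rad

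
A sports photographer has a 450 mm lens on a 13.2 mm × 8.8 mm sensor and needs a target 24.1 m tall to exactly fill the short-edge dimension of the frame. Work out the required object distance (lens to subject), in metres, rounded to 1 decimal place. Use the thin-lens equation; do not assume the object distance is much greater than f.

W: 24.1 m = 24100 mm.
Magnification m = h/W = dᵢ/dₒ; combined with 1/f = 1/dₒ + 1/dᵢ this gives dₒ = f·(1 + W/h).
dₒ = 450 mm × (1 + 24100/8.8) = 450 × 2739.6364 ≈ 1232836.364 mm = 1232.84 m.

1232.8 m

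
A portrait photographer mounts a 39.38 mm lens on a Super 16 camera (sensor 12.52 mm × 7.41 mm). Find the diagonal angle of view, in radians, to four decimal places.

Sensor diagonal = √(12.52² + 7.41²) = √211.6585 ≈ 14.5485 mm.
Angle of view α = 2·arctan(d/2f) with d = 14.5485 mm and f = 39.38 mm.
d/2f = 0.18472; arctan(0.18472) ≈ 0.1827 rad, so α ≈ 0.3653 rad.

0.3653 rad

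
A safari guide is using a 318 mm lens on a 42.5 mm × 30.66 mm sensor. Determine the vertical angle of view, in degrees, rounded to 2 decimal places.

5.52°

Angle of view α = 2·arctan(h/2f) with h = 30.66 mm and f = 318 mm.
h/2f = 0.04821; arctan(0.04821) ≈ 2.7600°, so α ≈ 5.5199°.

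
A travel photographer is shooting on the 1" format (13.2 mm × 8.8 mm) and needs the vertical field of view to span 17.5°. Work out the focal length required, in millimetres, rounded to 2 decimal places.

28.59 mm

From α = 2·arctan(h/2f) we get f = h / (2·tan(α/2)).
With h = 8.8 mm and α/2 = 8.75°, tan(α/2) ≈ 0.15391, so f ≈ 8.8 / 0.30783 ≈ 28.5873 mm.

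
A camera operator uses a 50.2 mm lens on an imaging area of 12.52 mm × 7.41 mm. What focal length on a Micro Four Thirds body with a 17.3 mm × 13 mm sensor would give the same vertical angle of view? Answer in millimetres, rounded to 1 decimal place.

88.1 mm

Equal angle of view means equal height/f ratio, so f₂ = f₁ · (height₂/height₁) = 50.2 × 13/7.41.
f₂ = 50.2 × 1.75439 ≈ 88.070 mm.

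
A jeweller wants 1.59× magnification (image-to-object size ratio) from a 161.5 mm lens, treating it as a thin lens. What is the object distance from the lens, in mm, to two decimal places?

263.07 mm

With m = dᵢ/dₒ and 1/f = 1/dₒ + 1/dᵢ, substituting dᵢ = m·dₒ gives 1/f = (1 + 1/m)/dₒ, hence dₒ = f·(1 + 1/m).
dₒ = 161.5 × (1 + 1/1.59) = 161.5 × 1.62893 ≈ 263.072 mm.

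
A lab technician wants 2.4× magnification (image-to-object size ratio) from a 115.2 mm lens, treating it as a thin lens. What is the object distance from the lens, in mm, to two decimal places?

With m = dᵢ/dₒ and 1/f = 1/dₒ + 1/dᵢ, substituting dᵢ = m·dₒ gives 1/f = (1 + 1/m)/dₒ, hence dₒ = f·(1 + 1/m).
dₒ = 115.2 × (1 + 1/2.4) = 115.2 × 1.41667 ≈ 163.200 mm.

163.20 mm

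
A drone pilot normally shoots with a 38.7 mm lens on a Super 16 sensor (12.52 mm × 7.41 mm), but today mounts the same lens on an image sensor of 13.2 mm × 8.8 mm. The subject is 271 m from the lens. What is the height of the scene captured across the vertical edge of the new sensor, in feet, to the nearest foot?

202 ft

The focal length stays 38.7 mm; the relevant sensor dimension is now h = 8.8 mm. Object distance dₒ = 271 m = 271000 mm.
Thin-lens field height W = h·(dₒ − f)/f = 8.8 × (271000 − 38.7)/38.7 ≈ 61613.939 mm = 61613.939/304.8 ft = 202.145 ft.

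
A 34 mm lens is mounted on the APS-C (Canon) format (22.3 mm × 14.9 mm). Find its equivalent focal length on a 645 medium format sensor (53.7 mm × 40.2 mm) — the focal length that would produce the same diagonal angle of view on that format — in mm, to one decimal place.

85.0 mm

Sensor diagonal = √(22.3² + 14.9²) = √719.3000 ≈ 26.8198 mm.
Sensor diagonal = √(53.7² + 40.2²) = √4499.7300 ≈ 67.0800 mm.
Equal angle of view means equal diagonal/f ratio, so f₂ = f₁ · (diagonal₂/diagonal₁) = 34 × 67.0800/26.8198.
f₂ = 34 × 2.50114 ≈ 85.039 mm.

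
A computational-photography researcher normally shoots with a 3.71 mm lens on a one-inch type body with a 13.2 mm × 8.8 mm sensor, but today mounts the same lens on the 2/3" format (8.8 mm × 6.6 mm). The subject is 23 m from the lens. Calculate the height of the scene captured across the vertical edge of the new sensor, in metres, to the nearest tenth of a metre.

The focal length stays 3.71 mm; the relevant sensor dimension is now h = 6.6 mm. Object distance dₒ = 23 m = 23000 mm.
Thin-lens field height W = h·(dₒ − f)/f = 6.6 × (23000 − 3.71)/3.71 ≈ 40909.842 mm = 40.9098 m.

40.9 m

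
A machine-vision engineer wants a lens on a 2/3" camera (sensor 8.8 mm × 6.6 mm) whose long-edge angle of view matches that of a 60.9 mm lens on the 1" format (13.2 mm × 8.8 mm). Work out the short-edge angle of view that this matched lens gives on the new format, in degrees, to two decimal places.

Equal long-edge AOV ⇒ f₂ = f₁ · 8.8/13.2 = 60.9 × 0.66667 ≈ 40.6000 mm.
Short-edge AOV on the new format = 2·arctan(6.6 / (2 × 40.6000)) = 2·arctan(0.08128) ≈ 9.2937°.

9.29°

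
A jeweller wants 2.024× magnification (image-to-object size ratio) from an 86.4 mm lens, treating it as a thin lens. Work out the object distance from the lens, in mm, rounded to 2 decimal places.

129.09 mm

With m = dᵢ/dₒ and 1/f = 1/dₒ + 1/dᵢ, substituting dᵢ = m·dₒ gives 1/f = (1 + 1/m)/dₒ, hence dₒ = f·(1 + 1/m).
dₒ = 86.4 × (1 + 1/2.024) = 86.4 × 1.49407 ≈ 129.088 mm.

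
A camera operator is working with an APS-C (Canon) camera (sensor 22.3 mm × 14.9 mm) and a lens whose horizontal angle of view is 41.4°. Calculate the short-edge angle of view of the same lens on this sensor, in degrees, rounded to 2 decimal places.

28.34°

From the horizontal AOV: f = 22.3 / (2·tan(20.7°)) = 22.3 / 0.75574 ≈ 29.5076 mm.
Short-edge AOV = 2·arctan(14.9 / (2 × 29.5076)) = 2·arctan(0.25248) ≈ 28.3395°.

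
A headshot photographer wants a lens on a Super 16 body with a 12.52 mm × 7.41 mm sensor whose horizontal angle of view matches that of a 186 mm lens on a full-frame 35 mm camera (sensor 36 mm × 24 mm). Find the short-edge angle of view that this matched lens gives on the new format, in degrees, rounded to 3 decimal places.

Equal horizontal AOV ⇒ f₂ = f₁ · 12.52/36 = 186 × 0.34778 ≈ 64.6867 mm.
Short-edge AOV on the new format = 2·arctan(7.41 / (2 × 64.6867)) = 2·arctan(0.05728) ≈ 6.5562°.

6.556°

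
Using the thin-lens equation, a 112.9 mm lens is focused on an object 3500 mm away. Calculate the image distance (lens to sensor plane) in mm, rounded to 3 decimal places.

116.663 mm

1/dᵢ = 1/f − 1/dₒ = 1/112.9 − 1/3500 = 0.0085717 mm⁻¹.
dᵢ = 1/0.0085717 ≈ 116.6632 mm.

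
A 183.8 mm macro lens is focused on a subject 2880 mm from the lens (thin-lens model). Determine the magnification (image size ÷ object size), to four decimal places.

Thin lens: 1/f = 1/dₒ + 1/dᵢ → 1/dᵢ = 1/183.8 − 1/2880 = 0.0050935 mm⁻¹, so dᵢ ≈ 196.3296 mm.
Magnification m = dᵢ/dₒ = 196.3296/2880 ≈ 0.06817.

0.0682×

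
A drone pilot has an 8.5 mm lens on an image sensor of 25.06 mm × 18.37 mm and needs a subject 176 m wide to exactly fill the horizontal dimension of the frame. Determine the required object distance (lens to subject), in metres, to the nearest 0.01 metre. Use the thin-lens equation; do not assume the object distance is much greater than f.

59.71 m

W: 176 m = 176000 mm.
Magnification m = w/W = dᵢ/dₒ; combined with 1/f = 1/dₒ + 1/dᵢ this gives dₒ = f·(1 + W/w).
dₒ = 8.5 mm × (1 + 176000/25.06) = 8.5 × 7024.1445 ≈ 59705.228 mm = 59.7052 m.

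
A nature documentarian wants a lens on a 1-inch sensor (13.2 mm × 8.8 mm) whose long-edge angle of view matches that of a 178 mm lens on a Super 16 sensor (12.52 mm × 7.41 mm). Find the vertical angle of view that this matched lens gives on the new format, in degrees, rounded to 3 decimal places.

Equal long-edge AOV ⇒ f₂ = f₁ · 13.2/12.52 = 178 × 1.05431 ≈ 187.6677 mm.
Vertical AOV on the new format = 2·arctan(8.8 / (2 × 187.6677)) = 2·arctan(0.02345) ≈ 2.6862°.

2.686°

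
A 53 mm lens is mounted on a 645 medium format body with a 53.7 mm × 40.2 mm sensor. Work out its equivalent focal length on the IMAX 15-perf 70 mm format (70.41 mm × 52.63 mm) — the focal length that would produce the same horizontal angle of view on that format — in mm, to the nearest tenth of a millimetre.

Equal angle of view means equal width/f ratio, so f₂ = f₁ · (width₂/width₁) = 53 × 70.41/53.7.
f₂ = 53 × 1.31117 ≈ 69.492 mm.

69.5 mm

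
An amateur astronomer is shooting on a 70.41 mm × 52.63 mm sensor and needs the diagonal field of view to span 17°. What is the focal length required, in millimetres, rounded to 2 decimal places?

Sensor diagonal = √(70.41² + 52.63²) = √7727.4850 ≈ 87.9061 mm.
From α = 2·arctan(d/2f) we get f = d / (2·tan(α/2)).
With d = 87.9061 mm and α/2 = 8.5°, tan(α/2) ≈ 0.14945, so f ≈ 87.9061 / 0.29890 ≈ 294.0968 mm.

294.10 mm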